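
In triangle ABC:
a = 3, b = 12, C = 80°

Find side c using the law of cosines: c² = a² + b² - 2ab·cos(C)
c² = 3² + 12² − 2·3·12·cos(80°)
cos(80°) ≈ 0.173648
c² ≈ 9 + 144 − 72·(0.173648) ≈ 153 − 12.5027 ≈ 140.497
c ≈ √140.497 ≈ 11.8532

c = 11.85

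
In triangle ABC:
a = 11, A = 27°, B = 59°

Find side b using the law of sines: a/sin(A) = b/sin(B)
a/sin(A) = b/sin(B)  ⇒  b = a·sin(B)/sin(A) = 11·sin(59°)/sin(27°)
sin(59°) ≈ 0.857167, sin(27°) ≈ 0.45399
b ≈ 11·0.857167/0.45399 ≈ 9.42884/0.45399 ≈ 20.7688

b = 20.77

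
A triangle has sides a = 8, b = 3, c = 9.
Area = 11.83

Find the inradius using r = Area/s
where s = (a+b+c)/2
s = (8 + 3 + 9)/2 = 20/2 = 10
r = Area/s = 11.83/10 ≈ 1.183

r = 1.183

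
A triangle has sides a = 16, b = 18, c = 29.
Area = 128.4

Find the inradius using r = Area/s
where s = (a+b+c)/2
s = (16 + 18 + 29)/2 = 63/2 = 31.5
r = Area/s = 128.4/31.5 ≈ 4.07619

r = 4.076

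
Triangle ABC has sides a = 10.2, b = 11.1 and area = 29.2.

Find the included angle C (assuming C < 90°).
Area = ½·a·b·sin(C)  ⇒  sin(C) = 2·Area/(a·b) = 2·29.2/(10.2·11.1) = 58.4/113.22 ≈ 0.51581
C = arcsin(0.51581) ≈ 31.0516° (taking the acute solution since C < 90°)

C = 31.05°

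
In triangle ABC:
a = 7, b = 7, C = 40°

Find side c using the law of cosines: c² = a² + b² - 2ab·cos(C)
c² = 7² + 7² − 2·7·7·cos(40°)
cos(40°) ≈ 0.766044
c² ≈ 49 + 49 − 98·(0.766044) ≈ 98 − 75.0724 ≈ 22.9276
c ≈ √22.9276 ≈ 4.78828

c = 4.788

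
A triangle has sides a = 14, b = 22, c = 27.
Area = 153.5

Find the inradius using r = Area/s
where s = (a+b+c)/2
s = (14 + 22 + 27)/2 = 63/2 = 31.5
r = Area/s = 153.5/31.5 ≈ 4.87302

r = 4.873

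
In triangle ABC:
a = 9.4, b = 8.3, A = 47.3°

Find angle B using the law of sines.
a/sin(A) = b/sin(B)  ⇒  sin(B) = b·sin(A)/a = 8.3·sin(47.3°)/9.4
sin(47.3°) ≈ 0.734915
sin(B) ≈ 8.3·0.734915/9.4 ≈ 6.09979/9.4 ≈ 0.648914
B = arcsin(0.648914) ≈ 40.4598°
(Since b ≤ a we need B ≤ A, so the obtuse alternative 180° − 40.4598° ≈ 139.54° is rejected.)

B = 40.46°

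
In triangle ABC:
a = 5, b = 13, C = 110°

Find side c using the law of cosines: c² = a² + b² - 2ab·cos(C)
c² = 5² + 13² − 2·5·13·cos(110°)
cos(110°) ≈ -0.34202
c² ≈ 25 + 169 − 130·(-0.34202) ≈ 194 + 44.4626 ≈ 238.463
c ≈ √238.463 ≈ 15.4422

c = 15.44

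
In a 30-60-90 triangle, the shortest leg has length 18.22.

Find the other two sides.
In a 30-60-90 triangle the sides are in ratio 1 : √3 : 2 (short leg : long leg : hypotenuse).
Long leg = 18.22·√3 ≈ 18.22·1.73205 ≈ 31.558
Hypotenuse = 2·18.22 = 36.44

Long leg = 18.22√3 = 31.56, Hypotenuse = 36.44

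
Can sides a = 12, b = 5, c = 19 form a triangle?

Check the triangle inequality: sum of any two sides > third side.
a + b vs c: 12 + 5 = 17 ≤ 19  ✗
a + c vs b: 12 + 19 = 31 > 5  ✓
b + c vs a: 5 + 19 = 24 > 12  ✓

No: 12 + 5 = 17 is not > 19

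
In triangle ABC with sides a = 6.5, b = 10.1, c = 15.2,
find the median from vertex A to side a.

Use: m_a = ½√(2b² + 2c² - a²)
m_a = ½√(2·10.1² + 2·15.2² − 6.5²) = ½√(2·102.01 + 2·231.04 − 42.25) = ½√(204.02 + 462.08 − 42.25) = ½√623.85
√623.85 ≈ 24.977, so m_a ≈ 12.4885

m_a = 12.49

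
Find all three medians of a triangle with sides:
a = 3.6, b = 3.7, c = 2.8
Median formula: m_a = ½√(2b² + 2c² − a²) (and cyclically). a² = 12.96, b² = 13.69, c² = 7.84.
m_a = ½√(2·13.69 + 2·7.84 − 12.96) = ½√30.1 ≈ ½·5.48635 ≈ 2.74317
m_b = ½√(2·12.96 + 2·7.84 − 13.69) = ½√27.91 ≈ ½·5.28299 ≈ 2.6415
m_c = ½√(2·12.96 + 2·13.69 − 7.84) = ½√45.46 ≈ ½·6.7424 ≈ 3.3712

m_a = 2.743, m_b = 2.641, m_c = 3.371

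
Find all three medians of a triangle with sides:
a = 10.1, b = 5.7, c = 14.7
Median formula: m_a = ½√(2b² + 2c² − a²) (and cyclically). a² = 102.01, b² = 32.49, c² = 216.09.
m_a = ½√(2·32.49 + 2·216.09 − 102.01) = ½√395.15 ≈ ½·19.8784 ≈ 9.93919
m_b = ½√(2·102.01 + 2·216.09 − 32.49) = ½√603.71 ≈ ½·24.5705 ≈ 12.2853
m_c = ½√(2·102.01 + 2·32.49 − 216.09) = ½√52.91 ≈ ½·7.27393 ≈ 3.63696

m_a = 9.939, m_b = 12.29, m_c = 3.637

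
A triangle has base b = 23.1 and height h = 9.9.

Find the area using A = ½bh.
A = ½·b·h = ½·23.1·9.9 = ½·228.69 = 114.345

Area = 114.345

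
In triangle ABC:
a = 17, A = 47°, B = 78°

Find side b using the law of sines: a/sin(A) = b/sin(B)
a/sin(A) = b/sin(B)  ⇒  b = a·sin(B)/sin(A) = 17·sin(78°)/sin(47°)
sin(78°) ≈ 0.978148, sin(47°) ≈ 0.731354
b ≈ 17·0.978148/0.731354 ≈ 16.6285/0.731354 ≈ 22.7366

b = 22.74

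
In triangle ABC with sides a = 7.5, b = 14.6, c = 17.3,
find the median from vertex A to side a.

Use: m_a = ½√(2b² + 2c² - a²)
m_a = ½√(2·14.6² + 2·17.3² − 7.5²) = ½√(2·213.16 + 2·299.29 − 56.25) = ½√(426.32 + 598.58 − 56.25) = ½√968.65
√968.65 ≈ 31.1231, so m_a ≈ 15.5616

m_a = 15.56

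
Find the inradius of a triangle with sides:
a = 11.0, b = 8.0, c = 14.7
r = Area/s where s is the semi-perimeter.
s = (11.0 + 8.0 + 14.7)/2 = 33.7/2 = 16.85
Area = √(s(s−a)(s−b)(s−c)) = √(16.85·5.85·8.85·2.15) ≈ √1875.59 ≈ 43.3081
r ≈ 43.3081/16.85 ≈ 2.57021

r = 2.57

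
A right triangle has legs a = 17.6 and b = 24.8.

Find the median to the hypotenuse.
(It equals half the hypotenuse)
Hypotenuse c = √(a² + b²) = √(309.76 + 615.04) = √924.8 ≈ 30.4105
Median to hypotenuse = c/2 ≈ 30.4105/2 ≈ 15.2053

Median = 15.21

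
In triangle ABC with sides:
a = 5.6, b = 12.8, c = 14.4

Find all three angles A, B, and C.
Law of cosines for each angle (a² = 31.36, b² = 163.84, c² = 207.36):
cos(A) = (b² + c² − a²)/(2bc) = (163.84 + 207.36 − 31.36)/(2·12.8·14.4) = 339.84/368.64 ≈ 0.921875  ⇒  A ≈ 22.7982°
cos(B) = (a² + c² − b²)/(2ac) = (31.36 + 207.36 − 163.84)/(2·5.6·14.4) = 74.88/161.28 ≈ 0.464286  ⇒  B ≈ 62.336°
cos(C) = (a² + b² − c²)/(2ab) = (31.36 + 163.84 − 207.36)/(2·5.6·12.8) = -12.16/143.36 ≈ -0.0848214  ⇒  C ≈ 94.8658°
Check: A + B + C ≈ 180°

A = 22.8°, B = 62.34°, C = 94.87°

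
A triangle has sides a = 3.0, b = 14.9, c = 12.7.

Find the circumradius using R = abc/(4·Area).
First find the area with Heron's formula.
s = (3.0 + 14.9 + 12.7)/2 = 15.3
Area = √(s(s−a)(s−b)(s−c)) = √(15.3·12.3·0.4·2.6) ≈ √195.718 ≈ 13.9899
abc = 3.0·14.9·12.7 = 567.69
R = abc/(4·Area) ≈ 567.69/(4·13.9899) = 567.69/55.9596 ≈ 10.1446

R = 10.14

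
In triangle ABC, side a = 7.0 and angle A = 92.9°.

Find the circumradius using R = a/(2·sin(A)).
R = a/(2·sin(A)) = 7.0/(2·sin(92.9°))
sin(92.9°) ≈ 0.998719
R ≈ 7.0/(2·0.998719) = 7.0/1.99744 ≈ 3.50449

R = 3.504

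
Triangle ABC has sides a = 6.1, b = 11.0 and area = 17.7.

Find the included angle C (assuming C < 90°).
Area = ½·a·b·sin(C)  ⇒  sin(C) = 2·Area/(a·b) = 2·17.7/(6.1·11.0) = 35.4/67.1 ≈ 0.527571
C = arcsin(0.527571) ≈ 31.8415° (taking the acute solution since C < 90°)

C = 31.84°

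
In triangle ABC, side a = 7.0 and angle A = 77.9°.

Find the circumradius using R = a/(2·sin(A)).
R = a/(2·sin(A)) = 7.0/(2·sin(77.9°))
sin(77.9°) ≈ 0.977783
R ≈ 7.0/(2·0.977783) = 7.0/1.95557 ≈ 3.57953

R = 3.58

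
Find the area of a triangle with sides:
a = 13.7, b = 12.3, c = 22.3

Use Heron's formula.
s = (13.7 + 12.3 + 22.3)/2 = 48.3/2 = 24.15
s − a = 10.45, s − b = 11.85, s − c = 1.85
s(s−a)(s−b)(s−c) = 24.15·10.45·11.85·1.85 ≈ 5532.53
Area = √5532.53 ≈ 74.381

Area = 74.38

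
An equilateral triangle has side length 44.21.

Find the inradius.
r = Area/s with s the semi-perimeter.
Area = (√3/4)·44.21² = (√3/4)·1954.5241 ≈ 0.433013·1954.5241 ≈ 846.334
s = 3·44.21/2 = 66.315
r ≈ 846.334/66.315 ≈ 12.7623
(Equivalently r = side/(2√3) = 44.21/3.4641 ≈ 12.7623.)

r = 12.76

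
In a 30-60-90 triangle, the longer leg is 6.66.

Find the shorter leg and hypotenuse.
In a 30-60-90 triangle the sides are in ratio 1 : √3 : 2, so short leg = long leg/√3 and hypotenuse = 2·(short leg).
Short leg = 6.66/√3 ≈ 6.66/1.73205 ≈ 3.84515
Hypotenuse = 2·3.84515 ≈ 7.69031

Short leg = 3.845, Hypotenuse = 7.69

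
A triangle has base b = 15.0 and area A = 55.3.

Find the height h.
A = ½·b·h  ⇒  h = 2A/b = 2·55.3/15.0 = 110.6/15.0 ≈ 7.37333

h = 7.373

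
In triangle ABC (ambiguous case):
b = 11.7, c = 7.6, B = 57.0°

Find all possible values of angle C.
b/sin(B) = c/sin(C)  ⇒  sin(C) = c·sin(B)/b = 7.6·sin(57.0°)/11.7
sin(57.0°) ≈ 0.838671
sin(C) ≈ 7.6·0.838671/11.7 ≈ 6.3739/11.7 ≈ 0.544777
Candidate 1: C₁ = arcsin(0.544777) ≈ 33.0095°  →  A = 180° − 57.0° − 33.0095° ≈ 89.9905° > 0, valid
Candidate 2: C₂ = 180° − C₁ ≈ 146.991°  →  A = 180° − 57.0° − 146.991° ≈ -23.9905° ≤ 0, not a valid triangle

C = 33.01° (one solution)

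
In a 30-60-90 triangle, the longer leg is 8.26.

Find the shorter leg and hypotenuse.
In a 30-60-90 triangle the sides are in ratio 1 : √3 : 2, so short leg = long leg/√3 and hypotenuse = 2·(short leg).
Short leg = 8.26/√3 ≈ 8.26/1.73205 ≈ 4.76891
Hypotenuse = 2·4.76891 ≈ 9.53783

Short leg = 4.769, Hypotenuse = 9.538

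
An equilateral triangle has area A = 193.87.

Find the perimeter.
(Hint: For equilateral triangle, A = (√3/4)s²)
A = (√3/4)s²  ⇒  s² = 4A/√3 = 4·193.87/√3 = 775.48/1.73205 ≈ 447.724
s ≈ √447.724 ≈ 21.1595
Perimeter = 3s ≈ 3·21.1595 ≈ 63.4784

Perimeter = 63.48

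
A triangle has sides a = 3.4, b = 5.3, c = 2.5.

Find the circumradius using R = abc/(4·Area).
First find the area with Heron's formula.
s = (3.4 + 5.3 + 2.5)/2 = 5.6
Area = √(s(s−a)(s−b)(s−c)) = √(5.6·2.2·0.3·3.1) ≈ √11.4576 ≈ 3.38491
abc = 3.4·5.3·2.5 = 45.05
R = abc/(4·Area) ≈ 45.05/(4·3.38491) = 45.05/13.5396 ≈ 3.32727

R = 3.327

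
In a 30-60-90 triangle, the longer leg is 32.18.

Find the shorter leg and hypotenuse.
In a 30-60-90 triangle the sides are in ratio 1 : √3 : 2, so short leg = long leg/√3 and hypotenuse = 2·(short leg).
Short leg = 32.18/√3 ≈ 32.18/1.73205 ≈ 18.5791
Hypotenuse = 2·18.5791 ≈ 37.1583

Short leg = 18.58, Hypotenuse = 37.16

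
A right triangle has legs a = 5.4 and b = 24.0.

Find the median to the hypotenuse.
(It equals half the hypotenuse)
Hypotenuse c = √(a² + b²) = √(29.16 + 576) = √605.16 ≈ 24.6
Median to hypotenuse = c/2 ≈ 24.6/2 ≈ 12.3

Median = 12.3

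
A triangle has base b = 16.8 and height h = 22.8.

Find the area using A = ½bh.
A = ½·b·h = ½·16.8·22.8 = ½·383.04 = 191.52

Area = 191.52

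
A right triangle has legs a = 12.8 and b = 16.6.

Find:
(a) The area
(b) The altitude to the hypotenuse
(a) The legs are perpendicular, so Area = ½·a·b = ½·12.8·16.6 = ½·212.48 = 106.24
(b) Hypotenuse c = √(a² + b²) = √(163.84 + 275.56) = √439.4 ≈ 20.9619
    Area = ½·c·h_c  ⇒  h_c = 2·Area/c = 212.48/20.9619 ≈ 10.1365

Area = 106.24, h_c = 10.14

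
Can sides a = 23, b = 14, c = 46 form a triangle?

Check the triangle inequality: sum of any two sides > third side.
a + b vs c: 23 + 14 = 37 ≤ 46  ✗
a + c vs b: 23 + 46 = 69 > 14  ✓
b + c vs a: 14 + 46 = 60 > 23  ✓

No: 23 + 14 = 37 is not > 46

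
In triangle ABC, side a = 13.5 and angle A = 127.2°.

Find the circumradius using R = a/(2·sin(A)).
R = a/(2·sin(A)) = 13.5/(2·sin(127.2°))
sin(127.2°) ≈ 0.79653
R ≈ 13.5/(2·0.79653) = 13.5/1.59306 ≈ 8.47426

R = 8.474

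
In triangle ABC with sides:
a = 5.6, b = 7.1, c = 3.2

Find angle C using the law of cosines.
c² = a² + b² − 2ab·cos(C)  ⇒  cos(C) = (a² + b² − c²)/(2ab)
cos(C) = (5.6² + 7.1² − 3.2²)/(2·5.6·7.1) = (31.36 + 50.41 − 10.24)/79.52 = 71.53/79.52 ≈ 0.899522
C = arccos(0.899522) ≈ 25.9047°

C = 25.9°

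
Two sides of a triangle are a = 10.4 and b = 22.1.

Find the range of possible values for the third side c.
Triangle inequality: |a − b| < c < a + b
|a − b| = |10.4 − 22.1| = 11.7
a + b = 10.4 + 22.1 = 32.5

11.7 < c < 32.5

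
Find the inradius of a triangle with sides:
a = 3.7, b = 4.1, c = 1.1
r = Area/s where s is the semi-perimeter.
s = (3.7 + 4.1 + 1.1)/2 = 8.9/2 = 4.45
Area = √(s(s−a)(s−b)(s−c)) = √(4.45·0.75·0.35·3.35) ≈ √3.91322 ≈ 1.97819
r ≈ 1.97819/4.45 ≈ 0.444536

r = 0.4445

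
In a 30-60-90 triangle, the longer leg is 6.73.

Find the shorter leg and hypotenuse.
In a 30-60-90 triangle the sides are in ratio 1 : √3 : 2, so short leg = long leg/√3 and hypotenuse = 2·(short leg).
Short leg = 6.73/√3 ≈ 6.73/1.73205 ≈ 3.88557
Hypotenuse = 2·3.88557 ≈ 7.77113

Short leg = 3.886, Hypotenuse = 7.771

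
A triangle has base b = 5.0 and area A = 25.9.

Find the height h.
A = ½·b·h  ⇒  h = 2A/b = 2·25.9/5.0 = 51.8/5.0 ≈ 10.36

h = 10.36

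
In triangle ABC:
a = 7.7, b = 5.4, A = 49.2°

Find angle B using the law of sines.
a/sin(A) = b/sin(B)  ⇒  sin(B) = b·sin(A)/a = 5.4·sin(49.2°)/7.7
sin(49.2°) ≈ 0.756995
sin(B) ≈ 5.4·0.756995/7.7 ≈ 4.08777/7.7 ≈ 0.53088
B = arcsin(0.53088) ≈ 32.0649°
(Since b ≤ a we need B ≤ A, so the obtuse alternative 180° − 32.0649° ≈ 147.935° is rejected.)

B = 32.06°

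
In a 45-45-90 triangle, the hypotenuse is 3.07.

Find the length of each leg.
In a 45-45-90 triangle hypotenuse = leg·√2, so leg = hypotenuse/√2.
Leg = 3.07/√2 ≈ 3.07/1.41421 ≈ 2.17082

Each leg = 2.171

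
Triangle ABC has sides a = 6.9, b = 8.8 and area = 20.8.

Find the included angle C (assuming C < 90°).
Area = ½·a·b·sin(C)  ⇒  sin(C) = 2·Area/(a·b) = 2·20.8/(6.9·8.8) = 41.6/60.72 ≈ 0.685112
C = arcsin(0.685112) ≈ 43.2444° (taking the acute solution since C < 90°)

C = 43.24°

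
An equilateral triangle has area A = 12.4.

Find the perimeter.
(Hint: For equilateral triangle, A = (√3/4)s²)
A = (√3/4)s²  ⇒  s² = 4A/√3 = 4·12.4/√3 = 49.6/1.73205 ≈ 28.6366
s ≈ √28.6366 ≈ 5.35132
Perimeter = 3s ≈ 3·5.35132 ≈ 16.0539

Perimeter = 16.05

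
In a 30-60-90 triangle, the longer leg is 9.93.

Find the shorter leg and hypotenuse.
In a 30-60-90 triangle the sides are in ratio 1 : √3 : 2, so short leg = long leg/√3 and hypotenuse = 2·(short leg).
Short leg = 9.93/√3 ≈ 9.93/1.73205 ≈ 5.73309
Hypotenuse = 2·5.73309 ≈ 11.4662

Short leg = 5.733, Hypotenuse = 11.47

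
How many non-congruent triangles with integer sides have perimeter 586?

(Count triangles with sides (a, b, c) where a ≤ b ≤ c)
Let a ≤ b ≤ c with a + b + c = 586. The only binding inequality is a + b > c, i.e. 586 − c > c, so c < 586/2; and c ≥ 586/3 since c is the largest side.
So 196 ≤ c ≤ 292. For each c, b runs from ⌈(586 − c)/2⌉ up to c (then a = 586 − b − c satisfies 1 ≤ a ≤ b automatically), giving c − ⌈(586 − c)/2⌉ + 1 choices.
Summing over c: 2 + 3 + 5 + 6 + … + 144 + 146  (97 terms, c = 196, …, 292) = 7154
Check (closed form: nearest integer to p²/48 for even p, (p+3)²/48 for odd p): 586²/48 = 343396/48 ≈ 7154.08 → 7154

7154 triangles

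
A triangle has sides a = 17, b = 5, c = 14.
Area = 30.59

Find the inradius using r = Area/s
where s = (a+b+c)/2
s = (17 + 5 + 14)/2 = 36/2 = 18
r = Area/s = 30.59/18 ≈ 1.69944

r = 1.699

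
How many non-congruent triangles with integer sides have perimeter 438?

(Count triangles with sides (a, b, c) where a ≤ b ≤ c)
Let a ≤ b ≤ c with a + b + c = 438. The only binding inequality is a + b > c, i.e. 438 − c > c, so c < 438/2; and c ≥ 438/3 since c is the largest side.
So 146 ≤ c ≤ 218. For each c, b runs from ⌈(438 − c)/2⌉ up to c (then a = 438 − b − c satisfies 1 ≤ a ≤ b automatically), giving c − ⌈(438 − c)/2⌉ + 1 choices.
Summing over c: 1 + 2 + 4 + 5 + … + 107 + 109  (73 terms, c = 146, …, 218) = 3997
Check (closed form: nearest integer to p²/48 for even p, (p+3)²/48 for odd p): 438²/48 = 191844/48 ≈ 3996.75 → 3997

3997 triangles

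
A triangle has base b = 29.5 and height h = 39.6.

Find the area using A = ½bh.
A = ½·b·h = ½·29.5·39.6 = ½·1168.2 = 584.1

Area = 584.1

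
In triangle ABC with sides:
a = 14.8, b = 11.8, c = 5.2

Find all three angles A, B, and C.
Law of cosines for each angle (a² = 219.04, b² = 139.24, c² = 27.04):
cos(A) = (b² + c² − a²)/(2bc) = (139.24 + 27.04 − 219.04)/(2·11.8·5.2) = -52.76/122.72 ≈ -0.429922  ⇒  A ≈ 115.463°
cos(B) = (a² + c² − b²)/(2ac) = (219.04 + 27.04 − 139.24)/(2·14.8·5.2) = 106.84/153.92 ≈ 0.694127  ⇒  B ≈ 46.0423°
cos(C) = (a² + b² − c²)/(2ab) = (219.04 + 139.24 − 27.04)/(2·14.8·11.8) = 331.24/349.28 ≈ 0.948351  ⇒  C ≈ 18.4951°
Check: A + B + C ≈ 180°

A = 115.5°, B = 46.04°, C = 18.5°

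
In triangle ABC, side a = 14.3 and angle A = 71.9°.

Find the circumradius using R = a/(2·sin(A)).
R = a/(2·sin(A)) = 14.3/(2·sin(71.9°))
sin(71.9°) ≈ 0.950516
R ≈ 14.3/(2·0.950516) = 14.3/1.90103 ≈ 7.52223

R = 7.522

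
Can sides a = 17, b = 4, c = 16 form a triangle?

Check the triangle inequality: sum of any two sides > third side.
a + b vs c: 17 + 4 = 21 > 16  ✓
a + c vs b: 17 + 16 = 33 > 4  ✓
b + c vs a: 4 + 16 = 20 > 17  ✓

Yes, triangle inequality satisfied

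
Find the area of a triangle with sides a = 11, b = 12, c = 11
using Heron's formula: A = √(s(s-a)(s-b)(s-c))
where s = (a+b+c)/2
s = (11 + 12 + 11)/2 = 34/2 = 17
s − a = 6, s − b = 5, s − c = 6
s(s−a)(s−b)(s−c) = 17·6·5·6 = 3060
Area = √3060 ≈ 55.3173

s = 17.0, Area = 55.32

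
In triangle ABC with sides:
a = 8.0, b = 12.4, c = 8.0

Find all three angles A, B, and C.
Law of cosines for each angle (a² = 64, b² = 153.76, c² = 64):
cos(A) = (b² + c² − a²)/(2bc) = (153.76 + 64 − 64)/(2·12.4·8.0) = 153.76/198.4 ≈ 0.775  ⇒  A ≈ 39.195°
cos(B) = (a² + c² − b²)/(2ac) = (64 + 64 − 153.76)/(2·8.0·8.0) = -25.76/128 ≈ -0.20125  ⇒  B ≈ 101.61°
cos(C) = (a² + b² − c²)/(2ab) = (64 + 153.76 − 64)/(2·8.0·12.4) = 153.76/198.4 ≈ 0.775  ⇒  C ≈ 39.195°
Check: A + B + C ≈ 180°

A = 39.19°, B = 101.6°, C = 39.19°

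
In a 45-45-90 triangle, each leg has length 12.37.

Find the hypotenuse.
In a 45-45-90 triangle the sides are in ratio 1 : 1 : √2, so hypotenuse = leg·√2.
Hypotenuse = 12.37·√2 ≈ 12.37·1.41421 ≈ 17.4938

Hypotenuse = 12.37√2 = 17.49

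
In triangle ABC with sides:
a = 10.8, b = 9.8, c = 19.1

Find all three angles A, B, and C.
Law of cosines for each angle (a² = 116.64, b² = 96.04, c² = 364.81):
cos(A) = (b² + c² − a²)/(2bc) = (96.04 + 364.81 − 116.64)/(2·9.8·19.1) = 344.21/374.36 ≈ 0.919463  ⇒  A ≈ 23.1524°
cos(B) = (a² + c² − b²)/(2ac) = (116.64 + 364.81 − 96.04)/(2·10.8·19.1) = 385.41/412.56 ≈ 0.934191  ⇒  B ≈ 20.9021°
cos(C) = (a² + b² − c²)/(2ab) = (116.64 + 96.04 − 364.81)/(2·10.8·9.8) = -152.13/211.68 ≈ -0.718679  ⇒  C ≈ 135.946°
Check: A + B + C ≈ 180°

A = 23.15°, B = 20.9°, C = 135.9°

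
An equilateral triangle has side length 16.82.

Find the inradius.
r = Area/s with s the semi-perimeter.
Area = (√3/4)·16.82² = (√3/4)·282.9124 ≈ 0.433013·282.9124 ≈ 122.505
s = 3·16.82/2 = 25.23
r ≈ 122.505/25.23 ≈ 4.85552
(Equivalently r = side/(2√3) = 16.82/3.4641 ≈ 4.85552.)

r = 4.856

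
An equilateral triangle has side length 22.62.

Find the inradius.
r = Area/s with s the semi-perimeter.
Area = (√3/4)·22.62² = (√3/4)·511.6644 ≈ 0.433013·511.6644 ≈ 221.557
s = 3·22.62/2 = 33.93
r ≈ 221.557/33.93 ≈ 6.52983
(Equivalently r = side/(2√3) = 22.62/3.4641 ≈ 6.52983.)

r = 6.53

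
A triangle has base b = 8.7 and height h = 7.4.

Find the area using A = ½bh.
A = ½·b·h = ½·8.7·7.4 = ½·64.38 = 32.19

Area = 32.19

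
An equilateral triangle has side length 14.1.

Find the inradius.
r = Area/s with s the semi-perimeter.
Area = (√3/4)·14.1² = (√3/4)·198.81 ≈ 0.433013·198.81 ≈ 86.0873
s = 3·14.1/2 = 21.15
r ≈ 86.0873/21.15 ≈ 4.07032
(Equivalently r = side/(2√3) = 14.1/3.4641 ≈ 4.07032.)

r = 4.07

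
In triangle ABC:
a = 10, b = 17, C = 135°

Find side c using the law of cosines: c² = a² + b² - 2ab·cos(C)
c² = 10² + 17² − 2·10·17·cos(135°)
cos(135°) ≈ -0.707107
c² ≈ 100 + 289 − 340·(-0.707107) ≈ 389 + 240.416 ≈ 629.416
c ≈ √629.416 ≈ 25.0882

c = 25.09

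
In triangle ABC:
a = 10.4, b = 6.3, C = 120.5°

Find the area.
Two sides and the included angle (SAS): A = ½·a·b·sin(C) = ½·10.4·6.3·sin(120.5°)
sin(120.5°) ≈ 0.861629
A ≈ ½·65.52·0.861629 = 32.76·0.861629 ≈ 28.227

Area = 28.23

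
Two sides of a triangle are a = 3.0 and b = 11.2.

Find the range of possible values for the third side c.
Triangle inequality: |a − b| < c < a + b
|a − b| = |3.0 − 11.2| = 8.2
a + b = 3.0 + 11.2 = 14.2

8.2 < c < 14.2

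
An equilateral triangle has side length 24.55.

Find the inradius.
r = Area/s with s the semi-perimeter.
Area = (√3/4)·24.55² = (√3/4)·602.7025 ≈ 0.433013·602.7025 ≈ 260.978
s = 3·24.55/2 = 36.825
r ≈ 260.978/36.825 ≈ 7.08697
(Equivalently r = side/(2√3) = 24.55/3.4641 ≈ 7.08697.)

r = 7.087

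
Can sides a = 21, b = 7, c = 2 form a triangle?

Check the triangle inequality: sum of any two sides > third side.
a + b vs c: 21 + 7 = 28 > 2  ✓
a + c vs b: 21 + 2 = 23 > 7  ✓
b + c vs a: 7 + 2 = 9 ≤ 21  ✗

No: 7 + 2 = 9 is not > 21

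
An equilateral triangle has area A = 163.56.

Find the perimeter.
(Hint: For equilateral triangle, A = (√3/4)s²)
A = (√3/4)s²  ⇒  s² = 4A/√3 = 4·163.56/√3 = 654.24/1.73205 ≈ 377.726
s ≈ √377.726 ≈ 19.4352
Perimeter = 3s ≈ 3·19.4352 ≈ 58.3055

Perimeter = 58.31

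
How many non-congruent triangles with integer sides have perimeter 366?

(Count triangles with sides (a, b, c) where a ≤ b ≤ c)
Let a ≤ b ≤ c with a + b + c = 366. The only binding inequality is a + b > c, i.e. 366 − c > c, so c < 366/2; and c ≥ 366/3 since c is the largest side.
So 122 ≤ c ≤ 182. For each c, b runs from ⌈(366 − c)/2⌉ up to c (then a = 366 − b − c satisfies 1 ≤ a ≤ b automatically), giving c − ⌈(366 − c)/2⌉ + 1 choices.
Summing over c: 1 + 2 + 4 + 5 + … + 89 + 91  (61 terms, c = 122, …, 182) = 2791
Check (closed form: nearest integer to p²/48 for even p, (p+3)²/48 for odd p): 366²/48 = 133956/48 ≈ 2790.75 → 2791

2791 triangles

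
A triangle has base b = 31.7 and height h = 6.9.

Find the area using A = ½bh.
A = ½·b·h = ½·31.7·6.9 = ½·218.73 = 109.365

Area = 109.365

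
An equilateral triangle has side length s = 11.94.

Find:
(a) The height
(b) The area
(a) The height splits the triangle into two 30-60-90 halves: h = s·√3/2 = 11.94·1.73205/2 ≈ 20.6807/2 ≈ 10.3403
(b) Area = (√3/4)·s² = (√3/4)·11.94² = (√3/4)·142.5636 ≈ 0.433013·142.5636 ≈ 61.7318

Height = 10.34, Area = 61.73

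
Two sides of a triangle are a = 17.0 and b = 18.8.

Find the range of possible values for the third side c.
Triangle inequality: |a − b| < c < a + b
|a − b| = |17.0 − 18.8| = 1.8
a + b = 17.0 + 18.8 = 35.8

1.8 < c < 35.8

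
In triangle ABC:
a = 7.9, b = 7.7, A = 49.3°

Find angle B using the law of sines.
a/sin(A) = b/sin(B)  ⇒  sin(B) = b·sin(A)/a = 7.7·sin(49.3°)/7.9
sin(49.3°) ≈ 0.758134
sin(B) ≈ 7.7·0.758134/7.9 ≈ 5.83763/7.9 ≈ 0.738941
B = arcsin(0.738941) ≈ 47.6413°
(Since b ≤ a we need B ≤ A, so the obtuse alternative 180° − 47.6413° ≈ 132.359° is rejected.)

B = 47.64°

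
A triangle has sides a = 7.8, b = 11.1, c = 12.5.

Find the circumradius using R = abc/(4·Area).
First find the area with Heron's formula.
s = (7.8 + 11.1 + 12.5)/2 = 15.7
Area = √(s(s−a)(s−b)(s−c)) = √(15.7·7.9·4.6·3.2) ≈ √1825.72 ≈ 42.7285
abc = 7.8·11.1·12.5 = 1082.25
R = abc/(4·Area) ≈ 1082.25/(4·42.7285) = 1082.25/170.914 ≈ 6.33214

R = 6.332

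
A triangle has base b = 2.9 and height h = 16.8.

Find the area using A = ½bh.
A = ½·b·h = ½·2.9·16.8 = ½·48.72 = 24.36

Area = 24.36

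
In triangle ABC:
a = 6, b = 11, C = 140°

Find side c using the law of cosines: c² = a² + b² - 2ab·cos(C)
c² = 6² + 11² − 2·6·11·cos(140°)
cos(140°) ≈ -0.766044
c² ≈ 36 + 121 − 132·(-0.766044) ≈ 157 + 101.118 ≈ 258.118
c ≈ √258.118 ≈ 16.066

c = 16.07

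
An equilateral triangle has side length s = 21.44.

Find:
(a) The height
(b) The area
(a) The height splits the triangle into two 30-60-90 halves: h = s·√3/2 = 21.44·1.73205/2 ≈ 37.1352/2 ≈ 18.5676
(b) Area = (√3/4)·s² = (√3/4)·21.44² = (√3/4)·459.6736 ≈ 0.433013·459.6736 ≈ 199.045

Height = 18.57, Area = 199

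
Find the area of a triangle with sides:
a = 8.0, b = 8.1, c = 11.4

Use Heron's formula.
s = (8.0 + 8.1 + 11.4)/2 = 27.5/2 = 13.75
s − a = 5.75, s − b = 5.65, s − c = 2.35
s(s−a)(s−b)(s−c) = 13.75·5.75·5.65·2.35 ≈ 1049.75
Area = √1049.75 ≈ 32.3999

Area = 32.4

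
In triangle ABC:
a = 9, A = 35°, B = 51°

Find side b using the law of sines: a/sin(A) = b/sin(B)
a/sin(A) = b/sin(B)  ⇒  b = a·sin(B)/sin(A) = 9·sin(51°)/sin(35°)
sin(51°) ≈ 0.777146, sin(35°) ≈ 0.573576
b ≈ 9·0.777146/0.573576 ≈ 6.99431/0.573576 ≈ 12.1942

b = 12.19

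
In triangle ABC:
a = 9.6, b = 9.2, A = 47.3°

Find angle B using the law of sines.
a/sin(A) = b/sin(B)  ⇒  sin(B) = b·sin(A)/a = 9.2·sin(47.3°)/9.6
sin(47.3°) ≈ 0.734915
sin(B) ≈ 9.2·0.734915/9.6 ≈ 6.76121/9.6 ≈ 0.704293
B = arcsin(0.704293) ≈ 44.7725°
(Since b ≤ a we need B ≤ A, so the obtuse alternative 180° − 44.7725° ≈ 135.228° is rejected.)

B = 44.77°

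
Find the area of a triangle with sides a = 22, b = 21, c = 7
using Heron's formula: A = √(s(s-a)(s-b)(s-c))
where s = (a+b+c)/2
s = (22 + 21 + 7)/2 = 50/2 = 25
s − a = 3, s − b = 4, s − c = 18
s(s−a)(s−b)(s−c) = 25·3·4·18 = 5400
Area = √5400 ≈ 73.4847

s = 25.0, Area = 73.48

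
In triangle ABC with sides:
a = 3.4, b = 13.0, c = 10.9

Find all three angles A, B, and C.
Law of cosines for each angle (a² = 11.56, b² = 169, c² = 118.81):
cos(A) = (b² + c² − a²)/(2bc) = (169 + 118.81 − 11.56)/(2·13.0·10.9) = 276.25/283.4 ≈ 0.974771  ⇒  A ≈ 12.8976°
cos(B) = (a² + c² − b²)/(2ac) = (11.56 + 118.81 − 169)/(2·3.4·10.9) = -38.63/74.12 ≈ -0.521182  ⇒  B ≈ 121.412°
cos(C) = (a² + b² − c²)/(2ab) = (11.56 + 169 − 118.81)/(2·3.4·13.0) = 61.75/88.4 ≈ 0.698529  ⇒  C ≈ 45.6909°
Check: A + B + C ≈ 180°

A = 12.9°, B = 121.4°, C = 45.69°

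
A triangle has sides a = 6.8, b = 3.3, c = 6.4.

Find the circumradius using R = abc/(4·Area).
First find the area with Heron's formula.
s = (6.8 + 3.3 + 6.4)/2 = 8.25
Area = √(s(s−a)(s−b)(s−c)) = √(8.25·1.45·4.95·1.85) ≈ √109.547 ≈ 10.4665
abc = 6.8·3.3·6.4 = 143.616
R = abc/(4·Area) ≈ 143.616/(4·10.4665) = 143.616/41.8658 ≈ 3.43039

R = 3.43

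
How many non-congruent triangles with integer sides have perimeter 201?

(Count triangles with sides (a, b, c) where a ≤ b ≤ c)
Let a ≤ b ≤ c with a + b + c = 201. The only binding inequality is a + b > c, i.e. 201 − c > c, so c < 201/2; and c ≥ 201/3 since c is the largest side.
So 67 ≤ c ≤ 100. For each c, b runs from ⌈(201 − c)/2⌉ up to c (then a = 201 − b − c satisfies 1 ≤ a ≤ b automatically), giving c − ⌈(201 − c)/2⌉ + 1 choices.
Summing over c: 1 + 2 + 4 + 5 + … + 49 + 50  (34 terms, c = 67, …, 100) = 867
Check (closed form: nearest integer to p²/48 for even p, (p+3)²/48 for odd p): (201+3)²/48 = 204²/48 = 41616/48 ≈ 867.00 → 867

867 triangles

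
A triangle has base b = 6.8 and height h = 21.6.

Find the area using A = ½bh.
A = ½·b·h = ½·6.8·21.6 = ½·146.88 = 73.44

Area = 73.44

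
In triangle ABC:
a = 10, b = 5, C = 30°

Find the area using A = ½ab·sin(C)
A = ½·a·b·sin(C) = ½·10·5·sin(30°)
sin(30°) ≈ 0.5
A ≈ ½·50·0.5 = 25·0.5 ≈ 12.5

Area = 12.5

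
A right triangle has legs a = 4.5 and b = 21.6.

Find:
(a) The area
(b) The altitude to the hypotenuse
(a) The legs are perpendicular, so Area = ½·a·b = ½·4.5·21.6 = ½·97.2 = 48.6
(b) Hypotenuse c = √(a² + b²) = √(20.25 + 466.56) = √486.81 ≈ 22.0638
    Area = ½·c·h_c  ⇒  h_c = 2·Area/c = 97.2/22.0638 ≈ 4.40541

Area = 48.6, h_c = 4.405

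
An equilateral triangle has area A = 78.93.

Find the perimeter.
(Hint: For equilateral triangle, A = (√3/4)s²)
A = (√3/4)s²  ⇒  s² = 4A/√3 = 4·78.93/√3 = 315.72/1.73205 ≈ 182.281
s ≈ √182.281 ≈ 13.5011
Perimeter = 3s ≈ 3·13.5011 ≈ 40.5034

Perimeter = 40.5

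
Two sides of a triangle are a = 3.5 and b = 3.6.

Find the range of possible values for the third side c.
Triangle inequality: |a − b| < c < a + b
|a − b| = |3.5 − 3.6| = 0.1
a + b = 3.5 + 3.6 = 7.1

0.1 < c < 7.1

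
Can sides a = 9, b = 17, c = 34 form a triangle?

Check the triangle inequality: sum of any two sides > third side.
a + b vs c: 9 + 17 = 26 ≤ 34  ✗
a + c vs b: 9 + 34 = 43 > 17  ✓
b + c vs a: 17 + 34 = 51 > 9  ✓

No: 9 + 17 = 26 is not > 34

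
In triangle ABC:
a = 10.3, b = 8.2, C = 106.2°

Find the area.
Two sides and the included angle (SAS): A = ½·a·b·sin(C) = ½·10.3·8.2·sin(106.2°)
sin(106.2°) ≈ 0.960294
A ≈ ½·84.46·0.960294 = 42.23·0.960294 ≈ 40.5532

Area = 40.55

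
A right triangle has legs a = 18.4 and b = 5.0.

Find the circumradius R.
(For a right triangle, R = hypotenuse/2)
Hypotenuse c = √(a² + b²) = √(338.56 + 25) = √363.56 ≈ 19.0672
R = c/2 ≈ 19.0672/2 ≈ 9.53362

R = 9.534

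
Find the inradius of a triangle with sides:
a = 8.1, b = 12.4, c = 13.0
r = Area/s where s is the semi-perimeter.
s = (8.1 + 12.4 + 13.0)/2 = 33.5/2 = 16.75
Area = √(s(s−a)(s−b)(s−c)) = √(16.75·8.65·4.35·3.75) ≈ √2363.48 ≈ 48.6156
r ≈ 48.6156/16.75 ≈ 2.90242

r = 2.902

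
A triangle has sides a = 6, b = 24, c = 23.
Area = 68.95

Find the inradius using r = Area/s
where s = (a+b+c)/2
s = (6 + 24 + 23)/2 = 53/2 = 26.5
r = Area/s = 68.95/26.5 ≈ 2.60189

r = 2.602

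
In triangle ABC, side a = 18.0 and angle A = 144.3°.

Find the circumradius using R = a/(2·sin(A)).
R = a/(2·sin(A)) = 18.0/(2·sin(144.3°))
sin(144.3°) ≈ 0.583541
R ≈ 18.0/(2·0.583541) = 18.0/1.16708 ≈ 15.4231

R = 15.42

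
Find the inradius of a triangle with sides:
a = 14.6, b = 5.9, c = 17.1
r = Area/s where s is the semi-perimeter.
s = (14.6 + 5.9 + 17.1)/2 = 37.6/2 = 18.8
Area = √(s(s−a)(s−b)(s−c)) = √(18.8·4.2·12.9·1.7) ≈ √1731.59 ≈ 41.6124
r ≈ 41.6124/18.8 ≈ 2.21343

r = 2.213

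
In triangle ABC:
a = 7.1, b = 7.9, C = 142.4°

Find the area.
Two sides and the included angle (SAS): A = ½·a·b·sin(C) = ½·7.1·7.9·sin(142.4°)
sin(142.4°) ≈ 0.610145
A ≈ ½·56.09·0.610145 = 28.045·0.610145 ≈ 17.1115

Area = 17.11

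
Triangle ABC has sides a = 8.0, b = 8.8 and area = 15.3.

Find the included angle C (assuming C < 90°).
Area = ½·a·b·sin(C)  ⇒  sin(C) = 2·Area/(a·b) = 2·15.3/(8.0·8.8) = 30.6/70.4 ≈ 0.434659
C = arcsin(0.434659) ≈ 25.7636° (taking the acute solution since C < 90°)

C = 25.76°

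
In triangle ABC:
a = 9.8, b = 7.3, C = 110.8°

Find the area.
Two sides and the included angle (SAS): A = ½·a·b·sin(C) = ½·9.8·7.3·sin(110.8°)
sin(110.8°) ≈ 0.934826
A ≈ ½·71.54·0.934826 = 35.77·0.934826 ≈ 33.4387

Area = 33.44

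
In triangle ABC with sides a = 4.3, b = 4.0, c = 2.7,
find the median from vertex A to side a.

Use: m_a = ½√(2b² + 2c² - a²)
m_a = ½√(2·4.0² + 2·2.7² − 4.3²) = ½√(2·16 + 2·7.29 − 18.49) = ½√(32 + 14.58 − 18.49) = ½√28.09
√28.09 ≈ 5.3, so m_a ≈ 2.65

m_a = 2.65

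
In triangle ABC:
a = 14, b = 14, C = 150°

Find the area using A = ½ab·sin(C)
A = ½·a·b·sin(C) = ½·14·14·sin(150°)
sin(150°) ≈ 0.5
A ≈ ½·196·0.5 = 98·0.5 ≈ 49

Area = 49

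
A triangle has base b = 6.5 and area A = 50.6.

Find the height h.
A = ½·b·h  ⇒  h = 2A/b = 2·50.6/6.5 = 101.2/6.5 ≈ 15.5692

h = 15.57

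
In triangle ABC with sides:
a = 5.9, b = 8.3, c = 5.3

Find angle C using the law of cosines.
c² = a² + b² − 2ab·cos(C)  ⇒  cos(C) = (a² + b² − c²)/(2ab)
cos(C) = (5.9² + 8.3² − 5.3²)/(2·5.9·8.3) = (34.81 + 68.89 − 28.09)/97.94 = 75.61/97.94 ≈ 0.772003
C = arccos(0.772003) ≈ 39.4659°

C = 39.47°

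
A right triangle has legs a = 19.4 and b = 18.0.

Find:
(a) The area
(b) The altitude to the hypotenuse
(a) The legs are perpendicular, so Area = ½·a·b = ½·19.4·18.0 = ½·349.2 = 174.6
(b) Hypotenuse c = √(a² + b²) = √(376.36 + 324) = √700.36 ≈ 26.4643
    Area = ½·c·h_c  ⇒  h_c = 2·Area/c = 349.2/26.4643 ≈ 13.1951

Area = 174.6, h_c = 13.2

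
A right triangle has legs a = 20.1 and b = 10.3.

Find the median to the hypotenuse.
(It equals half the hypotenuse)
Hypotenuse c = √(a² + b²) = √(404.01 + 106.09) = √510.1 ≈ 22.5854
Median to hypotenuse = c/2 ≈ 22.5854/2 ≈ 11.2927

Median = 11.29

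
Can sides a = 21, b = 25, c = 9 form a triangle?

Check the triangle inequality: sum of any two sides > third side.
a + b vs c: 21 + 25 = 46 > 9  ✓
a + c vs b: 21 + 9 = 30 > 25  ✓
b + c vs a: 25 + 9 = 34 > 21  ✓

Yes, triangle inequality satisfied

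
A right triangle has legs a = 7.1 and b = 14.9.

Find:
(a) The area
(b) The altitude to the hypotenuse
(a) The legs are perpendicular, so Area = ½·a·b = ½·7.1·14.9 = ½·105.79 = 52.895
(b) Hypotenuse c = √(a² + b²) = √(50.41 + 222.01) = √272.42 ≈ 16.5052
    Area = ½·c·h_c  ⇒  h_c = 2·Area/c = 105.79/16.5052 ≈ 6.40951

Area = 52.895, h_c = 6.41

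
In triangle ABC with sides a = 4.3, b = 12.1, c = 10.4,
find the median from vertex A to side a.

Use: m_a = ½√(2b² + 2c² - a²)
m_a = ½√(2·12.1² + 2·10.4² − 4.3²) = ½√(2·146.41 + 2·108.16 − 18.49) = ½√(292.82 + 216.32 − 18.49) = ½√490.65
√490.65 ≈ 22.1506, so m_a ≈ 11.0753

m_a = 11.08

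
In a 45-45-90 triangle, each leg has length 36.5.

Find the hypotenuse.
In a 45-45-90 triangle the sides are in ratio 1 : 1 : √2, so hypotenuse = leg·√2.
Hypotenuse = 36.5·√2 ≈ 36.5·1.41421 ≈ 51.6188

Hypotenuse = 36.5√2 = 51.62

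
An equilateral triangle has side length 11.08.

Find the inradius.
r = Area/s with s the semi-perimeter.
Area = (√3/4)·11.08² = (√3/4)·122.7664 ≈ 0.433013·122.7664 ≈ 53.1594
s = 3·11.08/2 = 16.62
r ≈ 53.1594/16.62 ≈ 3.19852
(Equivalently r = side/(2√3) = 11.08/3.4641 ≈ 3.19852.)

r = 3.199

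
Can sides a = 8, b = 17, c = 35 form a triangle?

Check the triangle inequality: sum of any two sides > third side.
a + b vs c: 8 + 17 = 25 ≤ 35  ✗
a + c vs b: 8 + 35 = 43 > 17  ✓
b + c vs a: 17 + 35 = 52 > 8  ✓

No: 8 + 17 = 25 is not > 35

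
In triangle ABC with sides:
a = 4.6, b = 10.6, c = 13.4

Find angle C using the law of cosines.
c² = a² + b² − 2ab·cos(C)  ⇒  cos(C) = (a² + b² − c²)/(2ab)
cos(C) = (4.6² + 10.6² − 13.4²)/(2·4.6·10.6) = (21.16 + 112.36 − 179.56)/97.52 = -46.04/97.52 ≈ -0.472108
C = arccos(-0.472108) ≈ 118.171°

C = 118.2°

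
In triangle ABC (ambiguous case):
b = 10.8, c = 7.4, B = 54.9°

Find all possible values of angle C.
b/sin(B) = c/sin(C)  ⇒  sin(C) = c·sin(B)/b = 7.4·sin(54.9°)/10.8
sin(54.9°) ≈ 0.81815
sin(C) ≈ 7.4·0.81815/10.8 ≈ 6.05431/10.8 ≈ 0.560584
Candidate 1: C₁ = arcsin(0.560584) ≈ 34.0962°  →  A = 180° − 54.9° − 34.0962° ≈ 91.0038° > 0, valid
Candidate 2: C₂ = 180° − C₁ ≈ 145.904°  →  A = 180° − 54.9° − 145.904° ≈ -20.8038° ≤ 0, not a valid triangle

C = 34.1° (one solution)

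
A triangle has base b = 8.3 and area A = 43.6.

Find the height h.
A = ½·b·h  ⇒  h = 2A/b = 2·43.6/8.3 = 87.2/8.3 ≈ 10.506

h = 10.51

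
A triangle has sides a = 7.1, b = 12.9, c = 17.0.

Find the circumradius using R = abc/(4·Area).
First find the area with Heron's formula.
s = (7.1 + 12.9 + 17.0)/2 = 18.5
Area = √(s(s−a)(s−b)(s−c)) = √(18.5·11.4·5.6·1.5) ≈ √1771.56 ≈ 42.0899
abc = 7.1·12.9·17.0 = 1557.03
R = abc/(4·Area) ≈ 1557.03/(4·42.0899) = 1557.03/168.36 ≈ 9.24824

R = 9.248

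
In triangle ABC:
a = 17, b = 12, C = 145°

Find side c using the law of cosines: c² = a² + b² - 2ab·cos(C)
c² = 17² + 12² − 2·17·12·cos(145°)
cos(145°) ≈ -0.819152
c² ≈ 289 + 144 − 408·(-0.819152) ≈ 433 + 334.214 ≈ 767.214
c ≈ √767.214 ≈ 27.6986

c = 27.7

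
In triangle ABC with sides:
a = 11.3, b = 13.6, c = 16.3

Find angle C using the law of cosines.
c² = a² + b² − 2ab·cos(C)  ⇒  cos(C) = (a² + b² − c²)/(2ab)
cos(C) = (11.3² + 13.6² − 16.3²)/(2·11.3·13.6) = (127.69 + 184.96 − 265.69)/307.36 = 46.96/307.36 ≈ 0.152785
C = arccos(0.152785) ≈ 81.2116°

C = 81.21°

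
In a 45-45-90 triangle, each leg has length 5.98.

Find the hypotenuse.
In a 45-45-90 triangle the sides are in ratio 1 : 1 : √2, so hypotenuse = leg·√2.
Hypotenuse = 5.98·√2 ≈ 5.98·1.41421 ≈ 8.457

Hypotenuse = 5.98√2 = 8.457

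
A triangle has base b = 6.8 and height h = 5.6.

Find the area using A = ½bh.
A = ½·b·h = ½·6.8·5.6 = ½·38.08 = 19.04

Area = 19.04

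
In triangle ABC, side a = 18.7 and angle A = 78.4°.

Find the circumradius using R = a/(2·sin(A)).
R = a/(2·sin(A)) = 18.7/(2·sin(78.4°))
sin(78.4°) ≈ 0.979575
R ≈ 18.7/(2·0.979575) = 18.7/1.95915 ≈ 9.54495

R = 9.545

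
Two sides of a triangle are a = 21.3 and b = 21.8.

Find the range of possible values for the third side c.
Triangle inequality: |a − b| < c < a + b
|a − b| = |21.3 − 21.8| = 0.5
a + b = 21.3 + 21.8 = 43.1

0.5 < c < 43.1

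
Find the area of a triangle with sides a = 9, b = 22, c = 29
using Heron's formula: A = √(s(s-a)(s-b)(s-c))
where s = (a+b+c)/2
s = (9 + 22 + 29)/2 = 60/2 = 30
s − a = 21, s − b = 8, s − c = 1
s(s−a)(s−b)(s−c) = 30·21·8·1 = 5040
Area = √5040 ≈ 70.993

s = 30.0, Area = 70.99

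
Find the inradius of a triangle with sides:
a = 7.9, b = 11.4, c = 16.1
r = Area/s where s is the semi-perimeter.
s = (7.9 + 11.4 + 16.1)/2 = 35.4/2 = 17.7
Area = √(s(s−a)(s−b)(s−c)) = √(17.7·9.8·6.3·1.6) ≈ √1748.48 ≈ 41.8148
r ≈ 41.8148/17.7 ≈ 2.36242

r = 2.362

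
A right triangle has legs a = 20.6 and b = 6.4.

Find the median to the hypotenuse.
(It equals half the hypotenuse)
Hypotenuse c = √(a² + b²) = √(424.36 + 40.96) = √465.32 ≈ 21.5713
Median to hypotenuse = c/2 ≈ 21.5713/2 ≈ 10.7856

Median = 10.79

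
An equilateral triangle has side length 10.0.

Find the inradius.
r = Area/s with s the semi-perimeter.
Area = (√3/4)·10.0² = (√3/4)·100 ≈ 0.433013·100 ≈ 43.3013
s = 3·10.0/2 = 15
r ≈ 43.3013/15 ≈ 2.88675
(Equivalently r = side/(2√3) = 10.0/3.4641 ≈ 2.88675.)

r = 2.887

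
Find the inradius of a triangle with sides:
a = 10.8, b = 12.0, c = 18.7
r = Area/s where s is the semi-perimeter.
s = (10.8 + 12.0 + 18.7)/2 = 41.5/2 = 20.75
Area = √(s(s−a)(s−b)(s−c)) = √(20.75·9.95·8.75·2.05) ≈ √3703.42 ≈ 60.8557
r ≈ 60.8557/20.75 ≈ 2.93281

r = 2.933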